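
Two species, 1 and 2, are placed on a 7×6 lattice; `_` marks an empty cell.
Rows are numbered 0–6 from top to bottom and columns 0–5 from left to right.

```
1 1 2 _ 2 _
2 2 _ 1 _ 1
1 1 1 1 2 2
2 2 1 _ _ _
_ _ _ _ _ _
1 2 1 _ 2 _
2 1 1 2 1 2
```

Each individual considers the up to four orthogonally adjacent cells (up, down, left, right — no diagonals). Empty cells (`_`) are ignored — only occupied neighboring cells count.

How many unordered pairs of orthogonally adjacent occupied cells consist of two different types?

19

Scan each occupied cell's neighbors to the right and below so each pair is counted once.
From row 0: 3 unlike of 4 pairs (running 3/4).
From row 1: 3 unlike of 5 pairs (running 6/9).
From row 2: 3 unlike of 8 pairs (running 9/17).
From row 3: 1 unlike of 2 pairs (running 10/19).
From row 5: 5 unlike of 6 pairs (running 15/25).
From row 6: 4 unlike of 5 pairs (running 19/30).
Total adjacent occupied pairs: 30; unlike-type pairs: 19.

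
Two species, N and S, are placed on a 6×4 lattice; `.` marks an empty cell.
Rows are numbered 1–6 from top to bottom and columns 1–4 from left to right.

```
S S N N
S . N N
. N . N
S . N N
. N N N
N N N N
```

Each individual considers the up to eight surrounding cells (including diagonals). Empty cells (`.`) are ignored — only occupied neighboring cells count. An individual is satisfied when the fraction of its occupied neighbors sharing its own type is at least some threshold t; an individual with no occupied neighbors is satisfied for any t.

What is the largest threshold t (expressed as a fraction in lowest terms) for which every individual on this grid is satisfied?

0/1

(1,1)S 2/2
(1,2)S 2/4
(1,3)N 3/4
(1,4)N 3/3
(2,1)S 2/3
(2,3)N 5/6
(2,4)N 4/4
(3,2)N 2/4
(3,4)N 4/4
(4,1)S 0/2
(4,3)N 6/6
(4,4)N 4/4
(5,2)N 5/6
(5,3)N 7/7
(5,4)N 5/5
(6,1)N 2/2
(6,2)N 4/4
(6,3)N 5/5
(6,4)N 3/3
The smallest same-type fraction is 0/2 at (4,1), which reduces to 0/1. Any threshold above that leaves this individual unsatisfied.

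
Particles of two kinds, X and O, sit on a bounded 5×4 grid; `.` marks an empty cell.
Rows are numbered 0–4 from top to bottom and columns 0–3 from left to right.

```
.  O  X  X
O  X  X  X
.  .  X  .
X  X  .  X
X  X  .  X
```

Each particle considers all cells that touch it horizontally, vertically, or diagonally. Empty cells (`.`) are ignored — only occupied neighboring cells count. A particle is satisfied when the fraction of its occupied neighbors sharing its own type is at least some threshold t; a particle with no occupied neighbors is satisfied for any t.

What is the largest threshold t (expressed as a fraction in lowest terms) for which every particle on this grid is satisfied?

(0,1)O 1/4
(0,2)X 4/5
(0,3)X 3/3
(1,0)O 1/2
(1,1)X 3/5
(1,2)X 5/6
(1,3)X 4/4
(2,2)X 5/5
(3,0)X 3/3
(3,1)X 4/4
(3,3)X 2/2
(4,0)X 3/3
(4,1)X 3/3
(4,3)X 1/1
The smallest same-type fraction is 1/4 at (0,1), which reduces to 1/4. Any threshold above that leaves this particle unsatisfied.

1/4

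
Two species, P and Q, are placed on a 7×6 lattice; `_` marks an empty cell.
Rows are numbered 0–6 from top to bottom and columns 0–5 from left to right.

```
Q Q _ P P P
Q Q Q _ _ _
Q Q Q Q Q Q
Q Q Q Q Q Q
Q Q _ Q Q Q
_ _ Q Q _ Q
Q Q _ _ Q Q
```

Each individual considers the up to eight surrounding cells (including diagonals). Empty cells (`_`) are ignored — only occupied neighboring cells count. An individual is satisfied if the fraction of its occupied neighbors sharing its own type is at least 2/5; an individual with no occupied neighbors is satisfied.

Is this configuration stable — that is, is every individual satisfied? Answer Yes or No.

Yes

Row 0: (0,0)Q 3/3 satisfied · (0,1)Q 4/4 satisfied · (0,3)P 1/2 satisfied · (0,4)P 2/2 satisfied · (0,5)P 1/1 satisfied
Row 1: (1,0)Q 5/5 satisfied · (1,1)Q 7/7 satisfied · (1,2)Q 5/6 satisfied
Row 2: (2,0)Q 5/5 satisfied · (2,1)Q 8/8 satisfied · (2,2)Q 7/7 satisfied · (2,3)Q 6/6 satisfied · (2,4)Q 5/5 satisfied · (2,5)Q 3/3 satisfied
Row 3: (3,0)Q 5/5 satisfied · (3,1)Q 7/7 satisfied · (3,2)Q 7/7 satisfied · (3,3)Q 7/7 satisfied · (3,4)Q 8/8 satisfied · (3,5)Q 5/5 satisfied
Row 4: (4,0)Q 3/3 satisfied · (4,1)Q 5/5 satisfied · (4,3)Q 6/6 satisfied · (4,4)Q 7/7 satisfied · (4,5)Q 4/4 satisfied
Row 5: (5,2)Q 4/4 satisfied · (5,3)Q 4/4 satisfied · (5,5)Q 4/4 satisfied
Row 6: (6,0)Q 1/1 satisfied · (6,1)Q 2/2 satisfied · (6,4)Q 3/3 satisfied · (6,5)Q 2/2 satisfied
All meet the threshold, so the configuration is stable.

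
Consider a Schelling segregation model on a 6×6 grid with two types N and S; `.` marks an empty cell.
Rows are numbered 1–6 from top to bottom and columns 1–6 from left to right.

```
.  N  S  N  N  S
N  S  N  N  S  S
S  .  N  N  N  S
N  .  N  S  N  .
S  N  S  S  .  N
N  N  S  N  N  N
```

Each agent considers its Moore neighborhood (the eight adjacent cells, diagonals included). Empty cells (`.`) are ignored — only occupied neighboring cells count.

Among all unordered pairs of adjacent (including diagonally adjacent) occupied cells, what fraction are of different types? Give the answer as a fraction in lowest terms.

Scan each occupied cell's neighbors to the right and below (and the two forward diagonals) so each pair is counted once.
From row 1: 9 unlike of 18 pairs (running 9/18).
From row 2: 8 unlike of 18 pairs (running 17/36).
From row 3: 6 unlike of 12 pairs (running 23/48).
From row 4: 6 unlike of 11 pairs (running 29/59).
From row 5: 9 unlike of 16 pairs (running 38/75).
From row 6: 2 unlike of 5 pairs (running 40/80).
Total adjacent occupied pairs: 80; unlike-type pairs: 40.
40/80 reduces to 1/2.

1/2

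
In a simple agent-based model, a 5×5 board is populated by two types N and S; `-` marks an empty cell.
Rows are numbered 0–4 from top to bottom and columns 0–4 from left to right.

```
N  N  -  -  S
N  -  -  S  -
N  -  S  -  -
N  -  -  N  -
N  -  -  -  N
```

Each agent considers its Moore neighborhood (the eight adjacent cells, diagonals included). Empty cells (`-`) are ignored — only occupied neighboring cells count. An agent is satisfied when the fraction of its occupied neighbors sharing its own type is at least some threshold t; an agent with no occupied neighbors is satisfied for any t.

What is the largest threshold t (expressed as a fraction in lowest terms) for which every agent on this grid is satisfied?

1/2

(0,0)N 2/2
(0,1)N 2/2
(0,4)S 1/1
(1,0)N 3/3
(1,3)S 2/2
(2,0)N 2/2
(2,2)S 1/2
(3,0)N 2/2
(3,3)N 1/2
(4,0)N 1/1
(4,4)N 1/1
The smallest same-type fraction is 1/2 at (2,2), which reduces to 1/2. Any threshold above that leaves this agent unsatisfied.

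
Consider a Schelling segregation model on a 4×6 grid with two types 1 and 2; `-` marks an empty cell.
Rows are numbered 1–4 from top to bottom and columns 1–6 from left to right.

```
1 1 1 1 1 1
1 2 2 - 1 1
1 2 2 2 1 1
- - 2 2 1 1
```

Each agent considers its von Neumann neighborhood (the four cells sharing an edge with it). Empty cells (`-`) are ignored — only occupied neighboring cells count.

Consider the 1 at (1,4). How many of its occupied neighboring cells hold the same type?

2

Occupied neighbors of (1,4): (1,3)=1, (1,5)=1.
Same type (1): 2 of 2.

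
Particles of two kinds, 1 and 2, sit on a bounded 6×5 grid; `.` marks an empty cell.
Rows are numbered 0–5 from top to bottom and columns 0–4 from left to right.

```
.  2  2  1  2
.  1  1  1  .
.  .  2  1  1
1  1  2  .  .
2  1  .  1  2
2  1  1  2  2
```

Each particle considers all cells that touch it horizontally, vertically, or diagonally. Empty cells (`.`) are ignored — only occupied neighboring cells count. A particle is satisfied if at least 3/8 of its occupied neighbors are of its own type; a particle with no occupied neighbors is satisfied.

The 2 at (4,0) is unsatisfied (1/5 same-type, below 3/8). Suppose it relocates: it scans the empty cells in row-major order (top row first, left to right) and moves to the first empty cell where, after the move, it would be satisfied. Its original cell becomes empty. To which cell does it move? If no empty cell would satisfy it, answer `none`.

Vacating (4,0). Empty cells in order:
  (0,0): 1/2 same-type → satisfied — stop here.

(0,0)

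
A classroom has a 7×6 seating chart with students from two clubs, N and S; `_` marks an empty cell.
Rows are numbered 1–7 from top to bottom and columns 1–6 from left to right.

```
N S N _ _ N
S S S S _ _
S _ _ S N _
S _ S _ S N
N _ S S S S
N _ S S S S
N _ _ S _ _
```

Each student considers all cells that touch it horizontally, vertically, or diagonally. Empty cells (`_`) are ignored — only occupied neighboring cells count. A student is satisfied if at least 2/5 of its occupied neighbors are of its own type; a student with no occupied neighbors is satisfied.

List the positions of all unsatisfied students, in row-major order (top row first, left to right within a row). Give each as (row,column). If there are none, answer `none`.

(1,1), (1,3), (3,5), (4,6)

(1,1)N 0/3 ✗
(1,2)S 3/5 ✓
(1,3)N 0/4 ✗
(1,6)N 0/0 ✓
(2,1)S 3/4 ✓
(2,2)S 4/6 ✓
(2,3)S 4/5 ✓
(2,4)S 2/4 ✓
(3,1)S 3/3 ✓
(3,4)S 4/5 ✓
(3,5)N 1/4 ✗
(4,1)S 1/2 ✓
(4,3)S 3/3 ✓
(4,5)S 4/6 ✓
(4,6)N 1/4 ✗
(5,1)N 1/2 ✓
(5,3)S 4/4 ✓
(5,4)S 7/7 ✓
(5,5)S 6/7 ✓
(5,6)S 4/5 ✓
(6,1)N 2/2 ✓
(6,3)S 4/4 ✓
(6,4)S 6/6 ✓
(6,5)S 6/6 ✓
(6,6)S 3/3 ✓
(7,1)N 1/1 ✓
(7,4)S 3/3 ✓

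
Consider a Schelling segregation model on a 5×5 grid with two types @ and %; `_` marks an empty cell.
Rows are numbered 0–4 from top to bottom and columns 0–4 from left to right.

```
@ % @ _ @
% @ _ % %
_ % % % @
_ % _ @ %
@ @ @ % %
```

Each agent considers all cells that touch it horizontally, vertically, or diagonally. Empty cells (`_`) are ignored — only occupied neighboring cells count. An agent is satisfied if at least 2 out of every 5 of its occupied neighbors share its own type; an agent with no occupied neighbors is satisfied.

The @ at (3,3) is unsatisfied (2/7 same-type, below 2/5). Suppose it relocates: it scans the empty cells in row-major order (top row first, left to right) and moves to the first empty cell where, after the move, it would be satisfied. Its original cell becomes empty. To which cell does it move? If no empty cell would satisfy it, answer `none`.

(0,3)

Vacating (3,3). Empty cells in order:
  (0,3): 2/4 same-type → satisfied — stop here.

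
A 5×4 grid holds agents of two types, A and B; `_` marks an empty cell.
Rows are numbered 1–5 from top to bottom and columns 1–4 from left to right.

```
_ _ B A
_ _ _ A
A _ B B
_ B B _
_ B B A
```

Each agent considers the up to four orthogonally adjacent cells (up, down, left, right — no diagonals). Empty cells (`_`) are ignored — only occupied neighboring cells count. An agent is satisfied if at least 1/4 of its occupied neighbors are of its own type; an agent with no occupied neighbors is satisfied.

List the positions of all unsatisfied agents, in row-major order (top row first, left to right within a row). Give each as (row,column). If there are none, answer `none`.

(1,3), (5,4)

Row 1: (1,3)B 0/1 not · (1,4)A 1/2 satisfied
Row 2: (2,4)A 1/2 satisfied
Row 3: (3,1)A 0/0 satisfied · (3,3)B 2/2 satisfied · (3,4)B 1/2 satisfied
Row 4: (4,2)B 2/2 satisfied · (4,3)B 3/3 satisfied
Row 5: (5,2)B 2/2 satisfied · (5,3)B 2/3 satisfied · (5,4)A 0/1 not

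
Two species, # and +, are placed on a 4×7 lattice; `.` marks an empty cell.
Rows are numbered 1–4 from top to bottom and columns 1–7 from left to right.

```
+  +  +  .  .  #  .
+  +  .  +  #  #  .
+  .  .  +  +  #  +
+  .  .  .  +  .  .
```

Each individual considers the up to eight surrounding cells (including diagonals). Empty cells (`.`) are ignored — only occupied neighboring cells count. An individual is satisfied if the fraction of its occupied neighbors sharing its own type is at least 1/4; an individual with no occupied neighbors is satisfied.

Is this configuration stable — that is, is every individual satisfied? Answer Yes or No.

No

Row 1: (1,1)+ 3/3 ✓ · (1,2)+ 4/4 ✓ · (1,3)+ 3/3 ✓ · (1,6)# 2/2 ✓
Row 2: (2,1)+ 4/4 ✓ · (2,2)+ 5/5 ✓ · (2,4)+ 3/4 ✓ · (2,5)# 3/6 ✓ · (2,6)# 3/5 ✓
Row 3: (3,1)+ 3/3 ✓ · (3,4)+ 3/4 ✓ · (3,5)+ 3/6 ✓ · (3,6)# 2/5 ✓ · (3,7)+ 0/2 ✗
Row 4: (4,1)+ 1/1 ✓ · (4,5)+ 2/3 ✓
For instance (3,7) has only 0/2 same-type neighbors, below 1/4.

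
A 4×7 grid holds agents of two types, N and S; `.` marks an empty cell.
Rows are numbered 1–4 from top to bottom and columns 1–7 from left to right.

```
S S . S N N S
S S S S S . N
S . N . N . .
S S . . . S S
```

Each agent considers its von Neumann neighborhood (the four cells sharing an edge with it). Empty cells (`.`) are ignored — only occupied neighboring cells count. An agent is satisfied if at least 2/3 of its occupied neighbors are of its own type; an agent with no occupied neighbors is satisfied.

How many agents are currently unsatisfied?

8

Row 1: (1,1)S 2/2 satisfied · (1,2)S 2/2 satisfied · (1,4)S 1/2 not · (1,5)N 1/3 not · (1,6)N 1/2 not · (1,7)S 0/2 not
Row 2: (2,1)S 3/3 satisfied · (2,2)S 3/3 satisfied · (2,3)S 2/3 satisfied · (2,4)S 3/3 satisfied · (2,5)S 1/3 not · (2,7)N 0/1 not
Row 3: (3,1)S 2/2 satisfied · (3,3)N 0/1 not · (3,5)N 0/1 not
Row 4: (4,1)S 2/2 satisfied · (4,2)S 1/1 satisfied · (4,6)S 1/1 satisfied · (4,7)S 1/1 satisfied
Unsatisfied: (1,4), (1,5), (1,6), (1,7), (2,5), (2,7), (3,3), (3,5) — 8 in total.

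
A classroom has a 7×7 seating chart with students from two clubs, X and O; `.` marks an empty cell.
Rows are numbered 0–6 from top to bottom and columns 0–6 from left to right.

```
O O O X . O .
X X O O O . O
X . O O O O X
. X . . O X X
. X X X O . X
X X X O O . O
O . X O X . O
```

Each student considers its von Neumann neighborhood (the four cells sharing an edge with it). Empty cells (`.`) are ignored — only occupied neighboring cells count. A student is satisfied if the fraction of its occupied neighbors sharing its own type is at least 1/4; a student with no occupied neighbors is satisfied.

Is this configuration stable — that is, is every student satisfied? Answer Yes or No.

Row 0: (0,0)O 1/2 satisfied · (0,1)O 2/3 satisfied · (0,2)O 2/3 satisfied · (0,3)X 0/2 not · (0,5)O 0/0 satisfied
Row 1: (1,0)X 2/3 satisfied · (1,1)X 1/3 satisfied · (1,2)O 3/4 satisfied · (1,3)O 3/4 satisfied · (1,4)O 2/2 satisfied · (1,6)O 0/1 not
Row 2: (2,0)X 1/1 satisfied · (2,2)O 2/2 satisfied · (2,3)O 3/3 satisfied · (2,4)O 4/4 satisfied · (2,5)O 1/3 satisfied · (2,6)X 1/3 satisfied
Row 3: (3,1)X 1/1 satisfied · (3,4)O 2/3 satisfied · (3,5)X 1/3 satisfied · (3,6)X 3/3 satisfied
Row 4: (4,1)X 3/3 satisfied · (4,2)X 3/3 satisfied · (4,3)X 1/3 satisfied · (4,4)O 2/3 satisfied · (4,6)X 1/2 satisfied
Row 5: (5,0)X 1/2 satisfied · (5,1)X 3/3 satisfied · (5,2)X 3/4 satisfied · (5,3)O 2/4 satisfied · (5,4)O 2/3 satisfied · (5,6)O 1/2 satisfied
Row 6: (6,0)O 0/1 not · (6,2)X 1/2 satisfied · (6,3)O 1/3 satisfied · (6,4)X 0/2 not · (6,6)O 1/1 satisfied
For instance (0,3) has only 0/2 same-type neighbors, below 1/4.

No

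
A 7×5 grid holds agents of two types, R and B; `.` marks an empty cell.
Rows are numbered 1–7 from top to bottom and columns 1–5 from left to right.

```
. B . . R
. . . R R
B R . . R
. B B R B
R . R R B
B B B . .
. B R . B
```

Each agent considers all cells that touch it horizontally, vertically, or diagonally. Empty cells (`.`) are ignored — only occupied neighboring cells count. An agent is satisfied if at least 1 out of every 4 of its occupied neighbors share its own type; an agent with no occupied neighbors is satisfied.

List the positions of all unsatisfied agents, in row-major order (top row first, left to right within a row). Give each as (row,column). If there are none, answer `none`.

(3,2), (4,3), (5,1), (7,3)

Row 1: (1,2)B 0/0 ok · (1,5)R 2/2 ok
Row 2: (2,4)R 3/3 ok · (2,5)R 3/3 ok
Row 3: (3,1)B 1/2 ok · (3,2)R 0/3 unhappy · (3,5)R 3/4 ok
Row 4: (4,2)B 2/5 ok · (4,3)B 1/5 unhappy · (4,4)R 3/6 ok · (4,5)B 1/4 ok
Row 5: (5,1)R 0/3 unhappy · (5,3)R 2/6 ok · (5,4)R 2/6 ok · (5,5)B 1/3 ok
Row 6: (6,1)B 2/3 ok · (6,2)B 3/6 ok · (6,3)B 2/5 ok
Row 7: (7,2)B 3/4 ok · (7,3)R 0/3 unhappy · (7,5)B 0/0 ok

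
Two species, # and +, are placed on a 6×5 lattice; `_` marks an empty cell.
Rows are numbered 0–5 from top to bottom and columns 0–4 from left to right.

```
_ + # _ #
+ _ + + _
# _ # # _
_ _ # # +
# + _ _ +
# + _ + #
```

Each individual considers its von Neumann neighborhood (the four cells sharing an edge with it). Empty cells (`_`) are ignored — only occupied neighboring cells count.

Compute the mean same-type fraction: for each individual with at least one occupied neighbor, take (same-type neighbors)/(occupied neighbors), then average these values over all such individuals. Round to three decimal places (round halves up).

0.380

Row 0: (0,1)+ 0/1 · (0,2)# 0/2 · (0,4)# — no occupied neighbors
Row 1: (1,0)+ 0/1 · (1,2)+ 1/3 · (1,3)+ 1/2
Row 2: (2,0)# 0/1 · (2,2)# 2/3 · (2,3)# 2/3
Row 3: (3,2)# 2/2 · (3,3)# 2/3 · (3,4)+ 1/2
Row 4: (4,0)# 1/2 · (4,1)+ 1/2 · (4,4)+ 1/2
Row 5: (5,0)# 1/2 · (5,1)+ 1/2 · (5,3)+ 0/1 · (5,4)# 0/2
Sum over 18 individuals: 0/1 + 0/2 + 0/1 + 1/3 + 1/2 + 0/1 + 2/3 + 2/3 + 2/2 + 2/3 + 1/2 + 1/2 + 1/2 + 1/2 + 1/2 + 1/2 + 0/1 + 0/2 = 41/6; mean = 41/6 ÷ 18 = 41/108 = 0.379629… → 0.380.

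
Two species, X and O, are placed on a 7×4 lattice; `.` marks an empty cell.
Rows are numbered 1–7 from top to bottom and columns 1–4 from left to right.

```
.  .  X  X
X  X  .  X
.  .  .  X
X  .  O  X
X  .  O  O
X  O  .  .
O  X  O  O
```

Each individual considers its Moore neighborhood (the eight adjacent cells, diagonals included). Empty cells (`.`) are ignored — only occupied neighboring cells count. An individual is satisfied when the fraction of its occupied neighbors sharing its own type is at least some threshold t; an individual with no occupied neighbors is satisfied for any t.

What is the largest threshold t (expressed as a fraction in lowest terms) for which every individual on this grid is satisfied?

(1,3)X 3/3
(1,4)X 2/2
(2,1)X 1/1
(2,2)X 2/2
(2,4)X 3/3
(3,4)X 2/3
(4,1)X 1/1
(4,3)O 2/4
(4,4)X 1/4
(5,1)X 2/3
(5,3)O 3/4
(5,4)O 2/3
(6,1)X 2/4
(6,2)O 3/6
(7,1)O 1/3
(7,2)X 1/4
(7,3)O 2/3
(7,4)O 1/1
The smallest same-type fraction is 1/4 at (4,4), which reduces to 1/4. Any threshold above that leaves this individual unsatisfied.

1/4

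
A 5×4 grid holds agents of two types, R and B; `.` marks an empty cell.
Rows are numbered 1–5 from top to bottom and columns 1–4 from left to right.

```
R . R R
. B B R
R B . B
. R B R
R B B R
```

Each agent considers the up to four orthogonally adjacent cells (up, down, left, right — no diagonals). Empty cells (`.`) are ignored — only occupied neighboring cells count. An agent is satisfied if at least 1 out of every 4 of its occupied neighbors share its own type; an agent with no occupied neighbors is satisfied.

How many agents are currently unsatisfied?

(1,1)R 0/0 satisfied
(1,3)R 1/2 satisfied
(1,4)R 2/2 satisfied
(2,2)B 2/2 satisfied
(2,3)B 1/3 satisfied
(2,4)R 1/3 satisfied
(3,1)R 0/1 not
(3,2)B 1/3 satisfied
(3,4)B 0/2 not
(4,2)R 0/3 not
(4,3)B 1/3 satisfied
(4,4)R 1/3 satisfied
(5,1)R 0/1 not
(5,2)B 1/3 satisfied
(5,3)B 2/3 satisfied
(5,4)R 1/2 satisfied
Unsatisfied: (3,1), (3,4), (4,2), (5,1) — 4 in total.

4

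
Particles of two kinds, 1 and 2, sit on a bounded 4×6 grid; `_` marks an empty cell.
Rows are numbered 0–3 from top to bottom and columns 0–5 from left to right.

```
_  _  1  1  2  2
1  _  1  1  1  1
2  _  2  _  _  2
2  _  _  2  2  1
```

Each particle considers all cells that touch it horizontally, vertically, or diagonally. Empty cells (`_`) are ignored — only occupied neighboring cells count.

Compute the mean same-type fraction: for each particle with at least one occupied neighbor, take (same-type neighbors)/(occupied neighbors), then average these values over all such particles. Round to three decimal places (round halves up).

(0,2)1 3/3
(0,3)1 4/5
(0,4)2 1/5
(0,5)2 1/3
(1,0)1 0/1
(1,2)1 3/4
(1,3)1 4/6
(1,4)1 3/6
(1,5)1 1/4
(2,0)2 1/2
(2,2)2 1/3
(2,5)2 1/4
(3,0)2 1/1
(3,3)2 2/2
(3,4)2 2/3
(3,5)1 0/2
Sum over 16 particles: 3/3 + 4/5 + 1/5 + 1/3 + 0/1 + 3/4 + 4/6 + 3/6 + 1/4 + 1/2 + 1/3 + 1/4 + 1/1 + 2/2 + 2/3 + 0/2 = 33/4; mean = 33/4 ÷ 16 = 33/64 = 0.515625 → 0.516.

0.516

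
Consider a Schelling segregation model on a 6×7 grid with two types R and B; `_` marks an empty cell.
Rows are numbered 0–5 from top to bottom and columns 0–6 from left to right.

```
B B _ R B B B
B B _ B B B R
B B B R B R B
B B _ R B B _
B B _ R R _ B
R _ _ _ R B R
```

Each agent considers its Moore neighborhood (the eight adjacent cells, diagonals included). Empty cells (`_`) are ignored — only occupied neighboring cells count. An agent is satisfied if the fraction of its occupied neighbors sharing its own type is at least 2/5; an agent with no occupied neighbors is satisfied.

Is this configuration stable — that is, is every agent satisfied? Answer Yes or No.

(0,0)B 3/3 ✓
(0,1)B 3/3 ✓
(0,3)R 0/3 ✗
(0,4)B 4/5 ✓
(0,5)B 4/5 ✓
(0,6)B 2/3 ✓
(1,0)B 5/5 ✓
(1,1)B 6/6 ✓
(1,3)B 4/6 ✓
(1,4)B 5/8 ✓
(1,5)B 6/8 ✓
(1,6)R 1/5 ✗
(2,0)B 5/5 ✓
(2,1)B 6/6 ✓
(2,2)B 4/6 ✓
(2,3)R 1/6 ✗
(2,4)B 5/8 ✓
(2,5)R 1/7 ✗
(2,6)B 2/4 ✓
(3,0)B 5/5 ✓
(3,1)B 6/6 ✓
(3,3)R 3/6 ✓
(3,4)B 2/7 ✗
(3,5)B 4/6 ✓
(4,0)B 3/4 ✓
(4,1)B 3/4 ✓
(4,3)R 3/4 ✓
(4,4)R 3/6 ✓
(4,6)B 2/3 ✓
(5,0)R 0/2 ✗
(5,4)R 2/3 ✓
(5,5)B 1/4 ✗
(5,6)R 0/2 ✗
For instance (0,3) has only 0/3 same-type neighbors, below 2/5.

No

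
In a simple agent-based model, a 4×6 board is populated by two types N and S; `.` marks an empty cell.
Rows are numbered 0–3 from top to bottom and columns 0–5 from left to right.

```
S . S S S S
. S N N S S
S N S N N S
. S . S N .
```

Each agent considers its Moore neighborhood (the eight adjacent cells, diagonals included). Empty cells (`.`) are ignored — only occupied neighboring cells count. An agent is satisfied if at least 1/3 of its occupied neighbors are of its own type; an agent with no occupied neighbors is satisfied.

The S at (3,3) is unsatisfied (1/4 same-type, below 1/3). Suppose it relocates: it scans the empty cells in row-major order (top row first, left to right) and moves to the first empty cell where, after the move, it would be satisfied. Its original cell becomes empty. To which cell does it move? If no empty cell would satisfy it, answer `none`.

Vacating (3,3). Empty cells in order:
  (0,1): 3/4 same-type → satisfied — stop here.

(0,1)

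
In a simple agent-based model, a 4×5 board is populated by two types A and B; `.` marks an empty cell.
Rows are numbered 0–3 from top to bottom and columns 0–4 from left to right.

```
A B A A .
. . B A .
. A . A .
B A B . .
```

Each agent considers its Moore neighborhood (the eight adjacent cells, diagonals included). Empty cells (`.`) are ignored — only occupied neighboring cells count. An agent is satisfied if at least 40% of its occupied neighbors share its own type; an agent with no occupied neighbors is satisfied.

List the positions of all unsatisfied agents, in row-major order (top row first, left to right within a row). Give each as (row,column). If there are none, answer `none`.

(0,0), (0,1), (1,2), (2,1), (2,3), (3,0), (3,1), (3,2)

Row 0: (0,0)A 0/1 unhappy · (0,1)B 1/3 unhappy · (0,2)A 2/4 ok · (0,3)A 2/3 ok
Row 1: (1,2)B 1/6 unhappy · (1,3)A 3/4 ok
Row 2: (2,1)A 1/4 unhappy · (2,3)A 1/3 unhappy
Row 3: (3,0)B 0/2 unhappy · (3,1)A 1/3 unhappy · (3,2)B 0/3 unhappy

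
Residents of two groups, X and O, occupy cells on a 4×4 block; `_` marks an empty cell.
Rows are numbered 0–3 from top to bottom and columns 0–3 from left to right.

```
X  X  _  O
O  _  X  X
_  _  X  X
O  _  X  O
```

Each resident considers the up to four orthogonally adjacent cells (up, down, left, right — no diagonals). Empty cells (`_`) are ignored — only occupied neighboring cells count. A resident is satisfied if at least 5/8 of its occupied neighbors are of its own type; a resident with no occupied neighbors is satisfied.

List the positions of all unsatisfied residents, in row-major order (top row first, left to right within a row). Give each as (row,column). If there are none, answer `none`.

Row 0: (0,0)X 1/2 unhappy · (0,1)X 1/1 ok · (0,3)O 0/1 unhappy
Row 1: (1,0)O 0/1 unhappy · (1,2)X 2/2 ok · (1,3)X 2/3 ok
Row 2: (2,2)X 3/3 ok · (2,3)X 2/3 ok
Row 3: (3,0)O 0/0 ok · (3,2)X 1/2 unhappy · (3,3)O 0/2 unhappy

(0,0), (0,3), (1,0), (3,2), (3,3)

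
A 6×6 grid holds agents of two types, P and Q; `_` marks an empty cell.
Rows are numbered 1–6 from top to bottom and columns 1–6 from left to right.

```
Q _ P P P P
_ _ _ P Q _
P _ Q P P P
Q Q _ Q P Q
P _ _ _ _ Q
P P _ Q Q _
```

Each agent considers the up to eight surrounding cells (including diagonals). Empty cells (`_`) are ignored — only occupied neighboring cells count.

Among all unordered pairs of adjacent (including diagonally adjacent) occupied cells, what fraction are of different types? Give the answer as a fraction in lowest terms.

Scan each occupied cell's neighbors to the right and below (and the two forward diagonals) so each pair is counted once.
From row 1: 3 unlike of 9 pairs (running 3/9).
From row 2: 5 unlike of 7 pairs (running 8/16).
From row 3: 7 unlike of 14 pairs (running 15/30).
From row 4: 5 unlike of 7 pairs (running 20/37).
From row 5: 0 unlike of 3 pairs (running 20/40).
From row 6: 0 unlike of 2 pairs (running 20/42).
Total adjacent occupied pairs: 42; unlike-type pairs: 20.
20/42 reduces to 10/21.

10/21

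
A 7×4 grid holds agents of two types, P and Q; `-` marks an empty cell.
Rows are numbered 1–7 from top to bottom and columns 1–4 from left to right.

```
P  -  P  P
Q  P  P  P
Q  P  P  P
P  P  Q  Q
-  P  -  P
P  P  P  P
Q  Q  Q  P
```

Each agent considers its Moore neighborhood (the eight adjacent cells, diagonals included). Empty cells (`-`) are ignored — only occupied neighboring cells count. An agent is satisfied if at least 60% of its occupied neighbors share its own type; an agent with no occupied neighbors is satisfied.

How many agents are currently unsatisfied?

(1,1)P 1/2 unhappy
(1,3)P 4/4 ok
(1,4)P 3/3 ok
(2,1)Q 1/4 unhappy
(2,2)P 5/7 ok
(2,3)P 7/7 ok
(2,4)P 5/5 ok
(3,1)Q 1/5 unhappy
(3,2)P 5/8 ok
(3,3)P 6/8 ok
(3,4)P 3/5 ok
(4,1)P 3/4 ok
(4,2)P 4/6 ok
(4,3)Q 1/7 unhappy
(4,4)Q 1/4 unhappy
(5,2)P 5/6 ok
(5,4)P 2/4 unhappy
(6,1)P 2/4 unhappy
(6,2)P 3/6 unhappy
(6,3)P 5/7 ok
(6,4)P 3/4 ok
(7,1)Q 1/3 unhappy
(7,2)Q 2/5 unhappy
(7,3)Q 1/5 unhappy
(7,4)P 2/3 ok
Unsatisfied: (1,1), (2,1), (3,1), (4,3), (4,4), (5,4), (6,1), (6,2), (7,1), (7,2), (7,3) — 11 in total.

11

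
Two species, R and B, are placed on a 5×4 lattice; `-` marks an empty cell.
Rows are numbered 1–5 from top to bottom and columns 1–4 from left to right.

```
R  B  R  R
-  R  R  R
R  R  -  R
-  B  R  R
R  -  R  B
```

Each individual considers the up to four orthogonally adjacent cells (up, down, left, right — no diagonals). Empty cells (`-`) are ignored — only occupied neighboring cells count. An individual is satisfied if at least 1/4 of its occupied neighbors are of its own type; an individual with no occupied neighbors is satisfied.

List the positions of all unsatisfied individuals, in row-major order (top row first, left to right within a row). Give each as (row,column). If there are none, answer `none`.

(1,1)R 0/1 not
(1,2)B 0/3 not
(1,3)R 2/3 satisfied
(1,4)R 2/2 satisfied
(2,2)R 2/3 satisfied
(2,3)R 3/3 satisfied
(2,4)R 3/3 satisfied
(3,1)R 1/1 satisfied
(3,2)R 2/3 satisfied
(3,4)R 2/2 satisfied
(4,2)B 0/2 not
(4,3)R 2/3 satisfied
(4,4)R 2/3 satisfied
(5,1)R 0/0 satisfied
(5,3)R 1/2 satisfied
(5,4)B 0/2 not

(1,1), (1,2), (4,2), (5,4)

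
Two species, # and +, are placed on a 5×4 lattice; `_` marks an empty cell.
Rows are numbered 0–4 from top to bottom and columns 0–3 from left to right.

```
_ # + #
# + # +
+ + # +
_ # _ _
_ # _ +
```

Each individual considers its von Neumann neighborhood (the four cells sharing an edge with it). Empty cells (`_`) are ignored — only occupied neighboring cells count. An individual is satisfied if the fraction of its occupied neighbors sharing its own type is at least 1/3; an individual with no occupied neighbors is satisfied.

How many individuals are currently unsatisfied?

6

(0,1)# 0/2 not
(0,2)+ 0/3 not
(0,3)# 0/2 not
(1,0)# 0/2 not
(1,1)+ 1/4 not
(1,2)# 1/4 not
(1,3)+ 1/3 satisfied
(2,0)+ 1/2 satisfied
(2,1)+ 2/4 satisfied
(2,2)# 1/3 satisfied
(2,3)+ 1/2 satisfied
(3,1)# 1/2 satisfied
(4,1)# 1/1 satisfied
(4,3)+ 0/0 satisfied
Unsatisfied: (0,1), (0,2), (0,3), (1,0), (1,1), (1,2) — 6 in total.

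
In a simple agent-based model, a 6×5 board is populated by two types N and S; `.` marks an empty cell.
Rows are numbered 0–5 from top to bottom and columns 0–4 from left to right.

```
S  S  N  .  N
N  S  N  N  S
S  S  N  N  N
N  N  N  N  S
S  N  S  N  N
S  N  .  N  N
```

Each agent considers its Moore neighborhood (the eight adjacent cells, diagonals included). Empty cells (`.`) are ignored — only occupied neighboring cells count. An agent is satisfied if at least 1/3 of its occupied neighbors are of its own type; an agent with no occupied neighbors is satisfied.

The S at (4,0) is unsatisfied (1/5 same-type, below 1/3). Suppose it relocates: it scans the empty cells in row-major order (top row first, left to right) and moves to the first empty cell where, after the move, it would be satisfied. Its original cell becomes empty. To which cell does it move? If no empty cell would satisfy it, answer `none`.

none

Vacating (4,0). Empty cells in order:
  (0,3): 1/5 same-type → still unsatisfied.
  (5,2): 1/5 same-type → still unsatisfied.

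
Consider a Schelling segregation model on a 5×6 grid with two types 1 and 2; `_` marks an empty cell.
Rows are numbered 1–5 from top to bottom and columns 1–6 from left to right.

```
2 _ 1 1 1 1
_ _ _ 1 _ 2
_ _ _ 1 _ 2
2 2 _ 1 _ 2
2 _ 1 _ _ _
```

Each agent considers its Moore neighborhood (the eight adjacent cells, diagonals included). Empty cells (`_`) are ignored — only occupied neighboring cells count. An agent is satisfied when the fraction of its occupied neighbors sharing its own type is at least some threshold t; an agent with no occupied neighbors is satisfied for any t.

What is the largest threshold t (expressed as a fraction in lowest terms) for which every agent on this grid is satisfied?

Row 1: (1,1)2 — no occupied neighbors · (1,3)1 2/2 · (1,4)1 3/3 · (1,5)1 3/4 · (1,6)1 1/2
Row 2: (2,4)1 4/4 · (2,6)2 1/3
Row 3: (3,4)1 2/2 · (3,6)2 2/2
Row 4: (4,1)2 2/2 · (4,2)2 2/3 · (4,4)1 2/2 · (4,6)2 1/1
Row 5: (5,1)2 2/2 · (5,3)1 1/2
The smallest same-type fraction is 1/3 at (2,6), which reduces to 1/3. Any threshold above that leaves this agent unsatisfied.

1/3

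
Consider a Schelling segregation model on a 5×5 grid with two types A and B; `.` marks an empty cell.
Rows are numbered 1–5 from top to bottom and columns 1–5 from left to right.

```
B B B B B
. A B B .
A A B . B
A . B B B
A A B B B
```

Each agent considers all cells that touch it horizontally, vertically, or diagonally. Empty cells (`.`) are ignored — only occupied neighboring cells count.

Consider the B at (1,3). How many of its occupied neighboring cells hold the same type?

4

Occupied neighbors of (1,3): (1,2)=B, (1,4)=B, (2,2)=A, (2,3)=B, (2,4)=B.
Same type (B): 4 of 5.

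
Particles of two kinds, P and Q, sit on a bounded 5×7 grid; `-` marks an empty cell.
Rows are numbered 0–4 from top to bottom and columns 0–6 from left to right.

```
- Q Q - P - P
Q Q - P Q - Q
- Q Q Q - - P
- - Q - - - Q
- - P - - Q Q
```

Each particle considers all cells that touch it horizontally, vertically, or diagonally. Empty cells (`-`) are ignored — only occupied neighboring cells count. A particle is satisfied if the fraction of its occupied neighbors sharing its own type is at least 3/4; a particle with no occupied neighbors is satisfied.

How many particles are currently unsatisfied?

Row 0: (0,1)Q 3/3 ok · (0,2)Q 2/3 unhappy · (0,4)P 1/2 unhappy · (0,6)P 0/1 unhappy
Row 1: (1,0)Q 3/3 ok · (1,1)Q 5/5 ok · (1,3)P 1/5 unhappy · (1,4)Q 1/3 unhappy · (1,6)Q 0/2 unhappy
Row 2: (2,1)Q 4/4 ok · (2,2)Q 4/5 ok · (2,3)Q 3/4 ok · (2,6)P 0/2 unhappy
Row 3: (3,2)Q 3/4 ok · (3,6)Q 2/3 unhappy
Row 4: (4,2)P 0/1 unhappy · (4,5)Q 2/2 ok · (4,6)Q 2/2 ok
Unsatisfied: (0,2), (0,4), (0,6), (1,3), (1,4), (1,6), (2,6), (3,6), (4,2) — 9 in total.

9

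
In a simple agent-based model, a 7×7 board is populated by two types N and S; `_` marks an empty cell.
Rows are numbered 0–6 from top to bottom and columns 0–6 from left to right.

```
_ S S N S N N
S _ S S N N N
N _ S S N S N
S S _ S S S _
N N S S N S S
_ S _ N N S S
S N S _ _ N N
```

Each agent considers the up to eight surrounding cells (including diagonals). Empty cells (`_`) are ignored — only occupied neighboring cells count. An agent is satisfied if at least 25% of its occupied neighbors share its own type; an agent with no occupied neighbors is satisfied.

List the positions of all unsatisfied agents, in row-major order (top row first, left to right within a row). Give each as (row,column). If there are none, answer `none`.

(0,1)S 3/3 ok
(0,2)S 3/4 ok
(0,3)N 1/5 unhappy
(0,4)S 1/5 unhappy
(0,5)N 4/5 ok
(0,6)N 3/3 ok
(1,0)S 1/2 ok
(1,2)S 5/6 ok
(1,3)S 5/8 ok
(1,4)N 4/8 ok
(1,5)N 6/8 ok
(1,6)N 4/5 ok
(2,0)N 0/3 unhappy
(2,2)S 5/5 ok
(2,3)S 5/7 ok
(2,4)N 2/8 ok
(2,5)S 2/7 ok
(2,6)N 2/4 ok
(3,0)S 1/4 ok
(3,1)S 3/6 ok
(3,3)S 5/7 ok
(3,4)S 6/8 ok
(3,5)S 4/7 ok
(4,0)N 1/4 ok
(4,1)N 1/5 unhappy
(4,2)S 4/6 ok
(4,3)S 3/6 ok
(4,4)N 2/8 ok
(4,5)S 5/7 ok
(4,6)S 4/4 ok
(5,1)S 3/6 ok
(5,3)N 2/5 ok
(5,4)N 3/6 ok
(5,5)S 3/7 ok
(5,6)S 3/5 ok
(6,0)S 1/2 ok
(6,1)N 0/3 unhappy
(6,2)S 1/3 ok
(6,5)N 2/4 ok
(6,6)N 1/3 ok

(0,3), (0,4), (2,0), (4,1), (6,1)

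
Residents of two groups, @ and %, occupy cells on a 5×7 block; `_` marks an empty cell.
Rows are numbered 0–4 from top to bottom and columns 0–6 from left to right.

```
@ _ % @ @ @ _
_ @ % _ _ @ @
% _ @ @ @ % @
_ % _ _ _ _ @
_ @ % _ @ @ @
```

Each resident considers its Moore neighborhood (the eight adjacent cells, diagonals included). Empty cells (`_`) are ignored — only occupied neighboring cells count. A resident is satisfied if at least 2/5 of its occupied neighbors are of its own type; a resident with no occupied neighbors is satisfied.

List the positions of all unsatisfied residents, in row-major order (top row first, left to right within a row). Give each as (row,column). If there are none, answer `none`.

(0,2), (0,3), (1,2), (2,5), (4,1)

Row 0: (0,0)@ 1/1 satisfied · (0,2)% 1/3 not · (0,3)@ 1/3 not · (0,4)@ 3/3 satisfied · (0,5)@ 3/3 satisfied
Row 1: (1,1)@ 2/5 satisfied · (1,2)% 1/5 not · (1,5)@ 5/6 satisfied · (1,6)@ 3/4 satisfied
Row 2: (2,0)% 1/2 satisfied · (2,2)@ 2/4 satisfied · (2,3)@ 2/3 satisfied · (2,4)@ 2/3 satisfied · (2,5)% 0/5 not · (2,6)@ 3/4 satisfied
Row 3: (3,1)% 2/4 satisfied · (3,6)@ 3/4 satisfied
Row 4: (4,1)@ 0/2 not · (4,2)% 1/2 satisfied · (4,4)@ 1/1 satisfied · (4,5)@ 3/3 satisfied · (4,6)@ 2/2 satisfied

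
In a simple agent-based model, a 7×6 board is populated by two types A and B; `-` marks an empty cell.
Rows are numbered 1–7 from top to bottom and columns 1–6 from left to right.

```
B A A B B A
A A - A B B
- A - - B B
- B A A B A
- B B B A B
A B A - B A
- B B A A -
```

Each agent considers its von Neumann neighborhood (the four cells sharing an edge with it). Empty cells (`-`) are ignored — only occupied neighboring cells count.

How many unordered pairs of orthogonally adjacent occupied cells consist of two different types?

27

Scan each occupied cell's neighbors to the right and below so each pair is counted once.
Row 1: B(1,1)–A(1,2)≠ B(1,1)–A(2,1)≠ A(1,2)–A(1,3)= A(1,2)–A(2,2)= A(1,3)–B(1,4)≠ B(1,4)–B(1,5)= B(1,4)–A(2,4)≠ B(1,5)–A(1,6)≠ B(1,5)–B(2,5)= A(1,6)–B(2,6)≠  → 6/10 unlike.
Row 2: A(2,1)–A(2,2)= A(2,2)–A(3,2)= A(2,4)–B(2,5)≠ B(2,5)–B(2,6)= B(2,5)–B(3,5)= B(2,6)–B(3,6)=  → 1/6 unlike.
Row 3: A(3,2)–B(4,2)≠ B(3,5)–B(3,6)= B(3,5)–B(4,5)= B(3,6)–A(4,6)≠  → 2/4 unlike.
Row 4: B(4,2)–A(4,3)≠ B(4,2)–B(5,2)= A(4,3)–A(4,4)= A(4,3)–B(5,3)≠ A(4,4)–B(4,5)≠ A(4,4)–B(5,4)≠ B(4,5)–A(4,6)≠ B(4,5)–A(5,5)≠ A(4,6)–B(5,6)≠  → 7/9 unlike.
Row 5: B(5,2)–B(5,3)= B(5,2)–B(6,2)= B(5,3)–B(5,4)= B(5,3)–A(6,3)≠ B(5,4)–A(5,5)≠ A(5,5)–B(5,6)≠ A(5,5)–B(6,5)≠ B(5,6)–A(6,6)≠  → 5/8 unlike.
Row 6: A(6,1)–B(6,2)≠ B(6,2)–A(6,3)≠ B(6,2)–B(7,2)= A(6,3)–B(7,3)≠ B(6,5)–A(6,6)≠ B(6,5)–A(7,5)≠  → 5/6 unlike.
Row 7: B(7,2)–B(7,3)= B(7,3)–A(7,4)≠ A(7,4)–A(7,5)=  → 1/3 unlike.
Total adjacent occupied pairs: 46; unlike-type pairs: 27.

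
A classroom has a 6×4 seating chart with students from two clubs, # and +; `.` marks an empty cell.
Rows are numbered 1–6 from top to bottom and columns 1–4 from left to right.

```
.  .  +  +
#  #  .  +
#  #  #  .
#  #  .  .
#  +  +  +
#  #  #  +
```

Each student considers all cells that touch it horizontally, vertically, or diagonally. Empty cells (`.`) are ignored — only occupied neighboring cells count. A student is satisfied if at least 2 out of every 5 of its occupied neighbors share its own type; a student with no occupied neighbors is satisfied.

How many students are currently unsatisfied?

2

Row 1: (1,3)+ 2/3 satisfied · (1,4)+ 2/2 satisfied
Row 2: (2,1)# 3/3 satisfied · (2,2)# 4/5 satisfied · (2,4)+ 2/3 satisfied
Row 3: (3,1)# 5/5 satisfied · (3,2)# 6/6 satisfied · (3,3)# 3/4 satisfied
Row 4: (4,1)# 4/5 satisfied · (4,2)# 5/7 satisfied
Row 5: (5,1)# 4/5 satisfied · (5,2)+ 1/7 not · (5,3)+ 3/6 satisfied · (5,4)+ 2/3 satisfied
Row 6: (6,1)# 2/3 satisfied · (6,2)# 3/5 satisfied · (6,3)# 1/5 not · (6,4)+ 2/3 satisfied
Unsatisfied: (5,2), (6,3) — 2 in total.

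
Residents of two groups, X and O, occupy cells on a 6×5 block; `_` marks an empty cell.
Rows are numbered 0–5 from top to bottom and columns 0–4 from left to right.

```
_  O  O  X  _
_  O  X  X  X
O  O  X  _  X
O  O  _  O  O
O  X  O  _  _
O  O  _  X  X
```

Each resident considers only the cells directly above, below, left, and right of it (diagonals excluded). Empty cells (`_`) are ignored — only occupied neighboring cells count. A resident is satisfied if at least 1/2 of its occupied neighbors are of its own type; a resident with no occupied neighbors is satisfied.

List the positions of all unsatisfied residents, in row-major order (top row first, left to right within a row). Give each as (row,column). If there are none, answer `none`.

Row 0: (0,1)O 2/2 ok · (0,2)O 1/3 unhappy · (0,3)X 1/2 ok
Row 1: (1,1)O 2/3 ok · (1,2)X 2/4 ok · (1,3)X 3/3 ok · (1,4)X 2/2 ok
Row 2: (2,0)O 2/2 ok · (2,1)O 3/4 ok · (2,2)X 1/2 ok · (2,4)X 1/2 ok
Row 3: (3,0)O 3/3 ok · (3,1)O 2/3 ok · (3,3)O 1/1 ok · (3,4)O 1/2 ok
Row 4: (4,0)O 2/3 ok · (4,1)X 0/4 unhappy · (4,2)O 0/1 unhappy
Row 5: (5,0)O 2/2 ok · (5,1)O 1/2 ok · (5,3)X 1/1 ok · (5,4)X 1/1 ok

(0,2), (4,1), (4,2)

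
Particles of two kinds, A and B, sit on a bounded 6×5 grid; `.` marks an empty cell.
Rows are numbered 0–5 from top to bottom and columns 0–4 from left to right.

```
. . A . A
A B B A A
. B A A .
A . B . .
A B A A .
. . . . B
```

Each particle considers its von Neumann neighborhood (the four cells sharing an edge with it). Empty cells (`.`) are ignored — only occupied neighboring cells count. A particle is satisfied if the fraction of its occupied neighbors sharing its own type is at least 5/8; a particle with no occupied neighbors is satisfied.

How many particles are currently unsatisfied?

9

(0,2)A 0/1 unhappy
(0,4)A 1/1 ok
(1,0)A 0/1 unhappy
(1,1)B 2/3 ok
(1,2)B 1/4 unhappy
(1,3)A 2/3 ok
(1,4)A 2/2 ok
(2,1)B 1/2 unhappy
(2,2)A 1/4 unhappy
(2,3)A 2/2 ok
(3,0)A 1/1 ok
(3,2)B 0/2 unhappy
(4,0)A 1/2 unhappy
(4,1)B 0/2 unhappy
(4,2)A 1/3 unhappy
(4,3)A 1/1 ok
(5,4)B 0/0 ok
Unsatisfied: (0,2), (1,0), (1,2), (2,1), (2,2), (3,2), (4,0), (4,1), (4,2) — 9 in total.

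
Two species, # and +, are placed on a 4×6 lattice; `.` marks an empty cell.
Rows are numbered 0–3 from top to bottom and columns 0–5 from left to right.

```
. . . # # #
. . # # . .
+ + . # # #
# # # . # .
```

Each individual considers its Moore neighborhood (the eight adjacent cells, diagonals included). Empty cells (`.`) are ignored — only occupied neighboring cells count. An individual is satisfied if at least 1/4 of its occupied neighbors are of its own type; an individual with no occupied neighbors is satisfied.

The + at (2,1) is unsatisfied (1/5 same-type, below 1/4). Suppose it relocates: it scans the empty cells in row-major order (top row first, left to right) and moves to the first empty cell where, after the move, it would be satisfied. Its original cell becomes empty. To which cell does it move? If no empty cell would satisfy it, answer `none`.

(0,0)

Vacating (2,1). Empty cells in order:
  (0,0): 0/0 same-type → satisfied — stop here.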